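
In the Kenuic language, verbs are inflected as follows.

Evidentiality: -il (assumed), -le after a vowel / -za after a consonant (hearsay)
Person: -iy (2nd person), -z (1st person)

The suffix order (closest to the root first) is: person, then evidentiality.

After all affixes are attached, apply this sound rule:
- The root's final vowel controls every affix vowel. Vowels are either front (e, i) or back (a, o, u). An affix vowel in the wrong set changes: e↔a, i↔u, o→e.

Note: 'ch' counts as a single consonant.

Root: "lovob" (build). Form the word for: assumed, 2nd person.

Attach person 2nd person -iy → lovobiy.
Attach evidentiality assumed -il → lovobiyil.
Apply vowel harmony: lovobiyil → lovobuyul.

lovobuyul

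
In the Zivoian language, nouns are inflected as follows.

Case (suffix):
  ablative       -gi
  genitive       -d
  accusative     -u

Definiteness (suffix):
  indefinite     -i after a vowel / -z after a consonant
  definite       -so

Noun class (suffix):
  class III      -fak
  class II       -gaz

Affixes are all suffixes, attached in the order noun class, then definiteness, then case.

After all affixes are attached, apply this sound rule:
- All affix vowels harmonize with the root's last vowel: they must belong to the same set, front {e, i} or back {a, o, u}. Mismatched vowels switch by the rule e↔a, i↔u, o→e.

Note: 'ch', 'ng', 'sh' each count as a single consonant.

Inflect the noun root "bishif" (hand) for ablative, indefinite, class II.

Attach noun class class II -gaz → bishifgaz.
Attach definiteness indefinite -z (after consonant 'z') → bishifgazz.
Attach case ablative -gi → bishifgazzgi.
Apply vowel harmony: bishifgazzgi → bishifgezzgi.

bishifgezzgi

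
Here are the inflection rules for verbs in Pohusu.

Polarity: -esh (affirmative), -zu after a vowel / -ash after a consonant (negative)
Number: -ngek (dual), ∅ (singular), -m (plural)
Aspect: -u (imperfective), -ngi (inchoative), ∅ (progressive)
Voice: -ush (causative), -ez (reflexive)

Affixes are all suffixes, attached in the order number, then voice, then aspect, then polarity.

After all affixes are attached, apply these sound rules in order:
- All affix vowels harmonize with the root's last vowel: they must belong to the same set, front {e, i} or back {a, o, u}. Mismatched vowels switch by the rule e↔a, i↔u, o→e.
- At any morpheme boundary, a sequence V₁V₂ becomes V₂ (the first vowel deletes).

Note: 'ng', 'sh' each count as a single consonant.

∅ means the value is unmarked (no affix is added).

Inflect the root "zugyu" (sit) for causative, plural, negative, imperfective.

Attach number plural -m → zugyum.
Attach voice causative -ush → zugyumush.
Attach aspect imperfective -u → zugyumushu.
Attach polarity negative -zu (after vowel 'u') → zugyumushuzu.
Vowel harmony: no change.
Vowel deletion: no change.

zugyumushuzu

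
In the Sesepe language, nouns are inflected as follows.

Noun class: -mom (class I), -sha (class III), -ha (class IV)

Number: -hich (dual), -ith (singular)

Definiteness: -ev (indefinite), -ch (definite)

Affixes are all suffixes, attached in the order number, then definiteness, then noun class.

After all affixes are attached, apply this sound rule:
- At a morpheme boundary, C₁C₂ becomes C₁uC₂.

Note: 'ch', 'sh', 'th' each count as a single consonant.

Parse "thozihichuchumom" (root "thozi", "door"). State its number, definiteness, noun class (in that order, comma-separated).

dual, definite, class I

Segment: thozi-hich-ch-mom.
number: -hich → dual.
definiteness: -ch → definite.
noun class: -mom → class I.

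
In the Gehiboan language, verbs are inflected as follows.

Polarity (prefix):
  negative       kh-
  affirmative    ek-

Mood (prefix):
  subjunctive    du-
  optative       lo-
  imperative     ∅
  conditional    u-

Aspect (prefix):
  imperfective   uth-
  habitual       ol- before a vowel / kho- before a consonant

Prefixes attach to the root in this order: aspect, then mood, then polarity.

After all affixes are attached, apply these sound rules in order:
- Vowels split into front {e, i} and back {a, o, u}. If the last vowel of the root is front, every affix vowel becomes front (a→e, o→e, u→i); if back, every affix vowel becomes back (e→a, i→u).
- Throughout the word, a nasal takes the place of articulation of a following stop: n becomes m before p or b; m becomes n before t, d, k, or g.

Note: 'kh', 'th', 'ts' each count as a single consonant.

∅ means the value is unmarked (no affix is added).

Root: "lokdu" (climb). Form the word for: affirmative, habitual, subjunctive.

akdukholokdu

Attach aspect habitual kho- (before consonant 'l') → kholokdu.
Attach mood subjunctive du- → dukholokdu.
Attach polarity affirmative ek- → ekdukholokdu.
Apply vowel harmony: ekdukholokdu → akdukholokdu.
Nasal assimilation: no change.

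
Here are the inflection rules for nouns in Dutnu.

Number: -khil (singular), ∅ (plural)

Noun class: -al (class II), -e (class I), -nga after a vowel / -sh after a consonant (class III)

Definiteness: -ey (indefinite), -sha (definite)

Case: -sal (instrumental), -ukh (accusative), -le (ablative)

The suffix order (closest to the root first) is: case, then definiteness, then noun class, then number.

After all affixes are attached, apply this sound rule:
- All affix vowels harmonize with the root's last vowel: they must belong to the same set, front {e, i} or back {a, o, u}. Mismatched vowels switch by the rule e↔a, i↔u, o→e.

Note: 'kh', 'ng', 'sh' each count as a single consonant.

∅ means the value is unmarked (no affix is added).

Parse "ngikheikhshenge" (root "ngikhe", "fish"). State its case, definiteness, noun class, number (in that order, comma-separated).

accusative, definite, class III, plural

Segment: ngikhe-ukh-sha-nga.
case: -ukh → accusative.
definiteness: -sha → definite.
noun class: -nga/sh → class III.
number: ∅ → plural.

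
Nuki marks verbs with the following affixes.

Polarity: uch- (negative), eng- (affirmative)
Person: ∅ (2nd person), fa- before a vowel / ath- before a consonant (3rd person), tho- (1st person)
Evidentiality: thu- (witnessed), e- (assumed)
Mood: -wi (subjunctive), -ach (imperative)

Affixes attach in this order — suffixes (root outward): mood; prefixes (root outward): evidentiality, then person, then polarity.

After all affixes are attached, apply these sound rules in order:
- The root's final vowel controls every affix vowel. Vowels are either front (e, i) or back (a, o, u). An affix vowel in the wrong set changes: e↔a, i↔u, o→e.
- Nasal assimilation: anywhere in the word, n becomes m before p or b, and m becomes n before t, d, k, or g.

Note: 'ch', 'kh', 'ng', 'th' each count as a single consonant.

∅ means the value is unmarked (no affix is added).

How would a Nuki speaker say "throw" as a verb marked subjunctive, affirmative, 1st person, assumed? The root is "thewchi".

Attach mood subjunctive -wi → thewchiwi.
Attach evidentiality assumed e- → ethewchiwi.
Attach person 1st person tho- → thoethewchiwi.
Attach polarity affirmative eng- → engthoethewchiwi.
Apply vowel harmony: engthoethewchiwi → engtheethewchiwi.
Nasal assimilation: no change.

engtheethewchiwi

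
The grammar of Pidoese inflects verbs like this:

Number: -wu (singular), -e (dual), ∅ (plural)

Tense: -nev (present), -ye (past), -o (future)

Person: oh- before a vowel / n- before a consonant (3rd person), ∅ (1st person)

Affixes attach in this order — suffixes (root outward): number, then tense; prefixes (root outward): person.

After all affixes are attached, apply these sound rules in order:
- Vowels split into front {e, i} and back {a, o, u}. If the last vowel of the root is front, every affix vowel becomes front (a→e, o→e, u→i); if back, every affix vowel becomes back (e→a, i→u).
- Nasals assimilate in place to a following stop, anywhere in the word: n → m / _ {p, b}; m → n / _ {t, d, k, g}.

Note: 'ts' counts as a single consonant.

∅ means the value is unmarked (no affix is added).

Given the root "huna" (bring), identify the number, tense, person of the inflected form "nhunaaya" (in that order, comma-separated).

Segment: n-huna-e-ye.
number: -e → dual.
tense: -ye → past.
person: oh/n- → 3rd person.

dual, past, 3rd person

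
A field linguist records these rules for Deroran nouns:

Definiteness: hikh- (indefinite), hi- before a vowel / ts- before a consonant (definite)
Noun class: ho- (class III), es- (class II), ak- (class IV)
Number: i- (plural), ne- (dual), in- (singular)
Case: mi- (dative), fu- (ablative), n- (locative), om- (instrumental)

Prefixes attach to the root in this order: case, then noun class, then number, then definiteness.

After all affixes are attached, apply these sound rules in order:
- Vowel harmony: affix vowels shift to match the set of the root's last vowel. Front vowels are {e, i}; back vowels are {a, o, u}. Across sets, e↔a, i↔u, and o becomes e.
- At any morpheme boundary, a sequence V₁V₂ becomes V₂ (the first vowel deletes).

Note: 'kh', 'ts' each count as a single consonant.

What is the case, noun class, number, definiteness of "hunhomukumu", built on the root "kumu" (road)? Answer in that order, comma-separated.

dative, class III, singular, definite

Segment: hi-in-ho-mi-kumu.
case: mi- → dative.
noun class: ho- → class III.
number: in- → singular.
definiteness: hi/ts- → definite.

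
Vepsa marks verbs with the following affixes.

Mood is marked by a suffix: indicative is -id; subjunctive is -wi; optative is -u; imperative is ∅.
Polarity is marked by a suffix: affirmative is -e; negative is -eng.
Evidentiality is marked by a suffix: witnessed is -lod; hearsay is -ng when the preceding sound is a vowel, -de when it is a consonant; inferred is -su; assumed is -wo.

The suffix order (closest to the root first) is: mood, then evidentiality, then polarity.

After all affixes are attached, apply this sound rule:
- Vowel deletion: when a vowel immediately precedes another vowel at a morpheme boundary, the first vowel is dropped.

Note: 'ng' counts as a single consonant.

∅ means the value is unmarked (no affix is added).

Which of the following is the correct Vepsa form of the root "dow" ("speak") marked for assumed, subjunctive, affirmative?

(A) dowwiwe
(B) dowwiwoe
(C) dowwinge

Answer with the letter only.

Attach mood subjunctive -wi → dowwi.
Attach evidentiality assumed -wo → dowwiwo.
Attach polarity affirmative -e → dowwiwoe.
Apply vowel deletion: dowwiwoe → dowwiwe.
So the correct form is dowwiwe, option (A).
(B) dowwiwoe is wrong: it fails to apply the sound rule(s).
(C) dowwinge is wrong: it uses hearsay instead of assumed for evidentiality.

A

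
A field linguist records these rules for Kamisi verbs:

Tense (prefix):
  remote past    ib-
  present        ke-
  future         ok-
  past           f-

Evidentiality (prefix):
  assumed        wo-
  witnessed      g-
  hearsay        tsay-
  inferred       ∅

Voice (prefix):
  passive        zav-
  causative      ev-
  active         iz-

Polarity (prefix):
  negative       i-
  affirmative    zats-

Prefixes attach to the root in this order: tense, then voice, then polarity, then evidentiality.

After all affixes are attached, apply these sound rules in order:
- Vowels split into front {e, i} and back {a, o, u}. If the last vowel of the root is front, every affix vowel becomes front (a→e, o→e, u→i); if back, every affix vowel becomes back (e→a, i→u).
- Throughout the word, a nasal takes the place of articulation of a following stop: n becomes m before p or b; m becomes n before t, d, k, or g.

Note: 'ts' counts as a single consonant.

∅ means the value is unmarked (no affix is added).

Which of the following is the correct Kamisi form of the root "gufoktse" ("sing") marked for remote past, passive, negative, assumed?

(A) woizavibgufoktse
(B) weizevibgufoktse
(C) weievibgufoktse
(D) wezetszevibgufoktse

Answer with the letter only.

Attach tense remote past ib- → ibgufoktse.
Attach voice passive zav- → zavibgufoktse.
Attach polarity negative i- → izavibgufoktse.
Attach evidentiality assumed wo- → woizavibgufoktse.
Apply vowel harmony: woizavibgufoktse → weizevibgufoktse.
Nasal assimilation: no change.
So the correct form is weizevibgufoktse, option (B).
(D) wezetszevibgufoktse is wrong: it uses affirmative instead of negative for polarity.
(C) weievibgufoktse is wrong: it uses causative instead of passive for voice.
(A) woizavibgufoktse is wrong: it fails to apply the sound rule(s).

B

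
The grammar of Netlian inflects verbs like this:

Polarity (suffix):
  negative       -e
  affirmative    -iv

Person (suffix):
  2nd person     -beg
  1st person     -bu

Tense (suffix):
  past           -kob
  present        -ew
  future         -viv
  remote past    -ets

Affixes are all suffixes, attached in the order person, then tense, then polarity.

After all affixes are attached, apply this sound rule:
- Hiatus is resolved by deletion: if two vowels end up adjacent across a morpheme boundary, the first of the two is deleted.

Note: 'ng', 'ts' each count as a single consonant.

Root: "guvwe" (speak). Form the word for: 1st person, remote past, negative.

guvwebetse

Attach person 1st person -bu → guvwebu.
Attach tense remote past -ets → guvwebuets.
Attach polarity negative -e → guvwebuetse.
Apply vowel deletion: guvwebuetse → guvwebetse.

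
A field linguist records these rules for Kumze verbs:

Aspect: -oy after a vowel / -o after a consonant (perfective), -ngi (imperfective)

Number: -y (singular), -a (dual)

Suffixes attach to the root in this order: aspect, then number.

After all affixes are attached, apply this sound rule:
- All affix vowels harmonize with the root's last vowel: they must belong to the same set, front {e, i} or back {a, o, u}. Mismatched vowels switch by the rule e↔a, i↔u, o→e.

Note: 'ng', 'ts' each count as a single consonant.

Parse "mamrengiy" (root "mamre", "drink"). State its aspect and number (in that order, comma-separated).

imperfective, singular

Segment: mamre-ngi-y.
aspect: -ngi → imperfective.
number: -y → singular.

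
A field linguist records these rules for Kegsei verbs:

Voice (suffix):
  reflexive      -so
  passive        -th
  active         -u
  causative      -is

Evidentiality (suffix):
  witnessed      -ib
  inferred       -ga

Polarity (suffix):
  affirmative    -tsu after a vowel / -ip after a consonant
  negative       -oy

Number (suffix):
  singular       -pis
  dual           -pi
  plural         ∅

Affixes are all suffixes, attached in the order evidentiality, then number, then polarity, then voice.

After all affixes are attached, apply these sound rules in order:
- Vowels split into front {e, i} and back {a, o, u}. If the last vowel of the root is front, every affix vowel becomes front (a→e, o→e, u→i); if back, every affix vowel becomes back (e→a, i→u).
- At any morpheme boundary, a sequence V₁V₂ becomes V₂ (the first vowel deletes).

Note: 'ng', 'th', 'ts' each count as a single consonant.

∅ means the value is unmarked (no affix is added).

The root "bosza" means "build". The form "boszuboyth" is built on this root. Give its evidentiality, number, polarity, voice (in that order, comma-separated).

witnessed, plural, negative, passive

Segment: bosza-ib-oy-th.
evidentiality: -ib → witnessed.
number: ∅ → plural.
polarity: -oy → negative.
voice: -th → passive.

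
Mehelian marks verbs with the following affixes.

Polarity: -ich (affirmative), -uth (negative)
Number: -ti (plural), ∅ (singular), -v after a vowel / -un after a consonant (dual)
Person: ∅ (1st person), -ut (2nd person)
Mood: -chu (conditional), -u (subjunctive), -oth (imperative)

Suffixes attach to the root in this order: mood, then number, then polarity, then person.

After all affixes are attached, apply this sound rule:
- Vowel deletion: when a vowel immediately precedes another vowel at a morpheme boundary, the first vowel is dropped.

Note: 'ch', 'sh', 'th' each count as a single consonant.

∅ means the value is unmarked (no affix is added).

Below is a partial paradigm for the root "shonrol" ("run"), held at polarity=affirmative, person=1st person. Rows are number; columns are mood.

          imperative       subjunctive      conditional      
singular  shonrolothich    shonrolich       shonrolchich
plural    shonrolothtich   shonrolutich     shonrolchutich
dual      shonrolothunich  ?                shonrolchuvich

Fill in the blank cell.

Attach mood subjunctive -u → shonrolu.
Attach number dual -v (after vowel 'u') → shonroluv.
Attach polarity affirmative -ich → shonroluvich.
person = 1st person: zero marking, form stays shonroluvich.
Vowel deletion: no change.

shonroluvich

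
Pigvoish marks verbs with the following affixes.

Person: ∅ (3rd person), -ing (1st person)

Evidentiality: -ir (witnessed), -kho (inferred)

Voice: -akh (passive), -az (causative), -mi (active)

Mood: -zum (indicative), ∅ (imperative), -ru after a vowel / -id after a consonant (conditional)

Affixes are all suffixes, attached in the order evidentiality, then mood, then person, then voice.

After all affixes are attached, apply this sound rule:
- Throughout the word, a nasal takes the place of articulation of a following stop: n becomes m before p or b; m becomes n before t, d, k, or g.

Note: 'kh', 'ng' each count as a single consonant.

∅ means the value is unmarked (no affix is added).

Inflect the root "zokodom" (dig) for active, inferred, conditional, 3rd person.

zokodomkhorumi

Attach evidentiality inferred -kho → zokodomkho.
Attach mood conditional -ru (after vowel 'o') → zokodomkhoru.
person = 3rd person: zero marking, form stays zokodomkhoru.
Attach voice active -mi → zokodomkhorumi.
Nasal assimilation: no change.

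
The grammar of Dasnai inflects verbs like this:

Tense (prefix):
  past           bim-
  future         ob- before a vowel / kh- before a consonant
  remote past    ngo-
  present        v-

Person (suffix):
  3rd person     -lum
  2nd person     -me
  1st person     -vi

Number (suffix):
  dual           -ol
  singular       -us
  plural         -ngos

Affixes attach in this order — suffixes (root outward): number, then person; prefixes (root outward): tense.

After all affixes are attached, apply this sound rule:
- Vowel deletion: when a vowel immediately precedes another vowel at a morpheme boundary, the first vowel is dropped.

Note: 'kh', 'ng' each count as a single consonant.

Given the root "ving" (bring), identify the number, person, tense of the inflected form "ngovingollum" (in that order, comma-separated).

dual, 3rd person, remote past

Segment: ngo-ving-ol-lum.
number: -ol → dual.
person: -lum → 3rd person.
tense: ngo- → remote past.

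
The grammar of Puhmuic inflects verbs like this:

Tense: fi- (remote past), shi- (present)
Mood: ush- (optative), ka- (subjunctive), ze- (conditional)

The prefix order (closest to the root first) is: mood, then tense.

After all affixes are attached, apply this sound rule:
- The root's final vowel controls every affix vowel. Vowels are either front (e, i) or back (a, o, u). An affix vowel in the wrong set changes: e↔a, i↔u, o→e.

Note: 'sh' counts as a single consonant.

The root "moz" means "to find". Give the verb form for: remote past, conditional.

Attach mood conditional ze- → zemoz.
Attach tense remote past fi- → fizemoz.
Apply vowel harmony: fizemoz → fuzamoz.

fuzamoz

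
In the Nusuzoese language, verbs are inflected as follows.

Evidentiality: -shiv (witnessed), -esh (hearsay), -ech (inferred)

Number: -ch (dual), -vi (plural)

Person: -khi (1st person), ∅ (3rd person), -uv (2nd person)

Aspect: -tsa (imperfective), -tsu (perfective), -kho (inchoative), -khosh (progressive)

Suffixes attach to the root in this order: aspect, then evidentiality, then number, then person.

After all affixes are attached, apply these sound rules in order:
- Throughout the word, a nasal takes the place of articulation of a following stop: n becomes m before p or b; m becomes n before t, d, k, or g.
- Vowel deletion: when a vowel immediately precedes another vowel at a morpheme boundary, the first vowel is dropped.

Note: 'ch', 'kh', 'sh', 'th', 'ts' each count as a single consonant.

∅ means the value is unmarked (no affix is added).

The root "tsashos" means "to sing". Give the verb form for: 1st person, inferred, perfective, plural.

Attach aspect perfective -tsu → tsashostsu.
Attach evidentiality inferred -ech → tsashostsuech.
Attach number plural -vi → tsashostsuechvi.
Attach person 1st person -khi → tsashostsuechvikhi.
Nasal assimilation: no change.
Apply vowel deletion: tsashostsuechvikhi → tsashostsechvikhi.

tsashostsechvikhi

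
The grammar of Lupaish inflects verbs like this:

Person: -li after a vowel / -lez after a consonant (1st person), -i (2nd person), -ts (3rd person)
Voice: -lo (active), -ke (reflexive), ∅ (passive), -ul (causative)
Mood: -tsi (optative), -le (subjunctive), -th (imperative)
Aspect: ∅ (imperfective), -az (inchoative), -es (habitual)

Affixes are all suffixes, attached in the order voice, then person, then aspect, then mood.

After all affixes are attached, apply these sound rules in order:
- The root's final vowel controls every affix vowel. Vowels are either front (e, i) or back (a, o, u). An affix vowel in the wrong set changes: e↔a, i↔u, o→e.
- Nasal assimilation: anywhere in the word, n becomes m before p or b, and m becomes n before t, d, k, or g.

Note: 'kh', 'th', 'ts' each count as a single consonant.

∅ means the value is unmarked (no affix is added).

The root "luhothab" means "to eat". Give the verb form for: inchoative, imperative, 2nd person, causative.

Attach voice causative -ul → luhothabul.
Attach person 2nd person -i → luhothabuli.
Attach aspect inchoative -az → luhothabuliaz.
Attach mood imperative -th → luhothabuliazth.
Apply vowel harmony: luhothabuliazth → luhothabuluazth.
Nasal assimilation: no change.

luhothabuluazth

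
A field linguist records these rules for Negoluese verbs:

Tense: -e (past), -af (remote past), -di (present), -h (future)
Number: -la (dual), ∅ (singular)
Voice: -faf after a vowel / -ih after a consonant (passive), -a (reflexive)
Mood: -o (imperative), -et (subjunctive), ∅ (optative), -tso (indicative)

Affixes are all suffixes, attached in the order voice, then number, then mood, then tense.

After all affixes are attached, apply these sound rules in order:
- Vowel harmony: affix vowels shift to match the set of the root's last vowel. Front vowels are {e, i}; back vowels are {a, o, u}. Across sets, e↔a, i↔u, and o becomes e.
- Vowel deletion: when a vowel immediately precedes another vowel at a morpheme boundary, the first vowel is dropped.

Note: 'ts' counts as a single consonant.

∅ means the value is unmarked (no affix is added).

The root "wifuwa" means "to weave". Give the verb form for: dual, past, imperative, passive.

Attach voice passive -faf (after vowel 'a') → wifuwafaf.
Attach number dual -la → wifuwafafla.
Attach mood imperative -o → wifuwafaflao.
Attach tense past -e → wifuwafaflaoe.
Apply vowel harmony: wifuwafaflaoe → wifuwafaflaoa.
Apply vowel deletion: wifuwafaflaoa → wifuwafafla.

wifuwafafla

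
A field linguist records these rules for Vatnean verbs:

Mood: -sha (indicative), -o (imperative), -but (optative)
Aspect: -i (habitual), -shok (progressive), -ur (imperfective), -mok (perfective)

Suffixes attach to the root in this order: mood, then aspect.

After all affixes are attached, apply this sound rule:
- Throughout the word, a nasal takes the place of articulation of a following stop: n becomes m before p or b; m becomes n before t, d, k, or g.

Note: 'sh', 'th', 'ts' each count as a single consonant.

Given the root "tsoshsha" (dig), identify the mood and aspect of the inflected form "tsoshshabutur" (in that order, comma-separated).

optative, imperfective

Segment: tsoshsha-but-ur.
mood: -but → optative.
aspect: -ur → imperfective.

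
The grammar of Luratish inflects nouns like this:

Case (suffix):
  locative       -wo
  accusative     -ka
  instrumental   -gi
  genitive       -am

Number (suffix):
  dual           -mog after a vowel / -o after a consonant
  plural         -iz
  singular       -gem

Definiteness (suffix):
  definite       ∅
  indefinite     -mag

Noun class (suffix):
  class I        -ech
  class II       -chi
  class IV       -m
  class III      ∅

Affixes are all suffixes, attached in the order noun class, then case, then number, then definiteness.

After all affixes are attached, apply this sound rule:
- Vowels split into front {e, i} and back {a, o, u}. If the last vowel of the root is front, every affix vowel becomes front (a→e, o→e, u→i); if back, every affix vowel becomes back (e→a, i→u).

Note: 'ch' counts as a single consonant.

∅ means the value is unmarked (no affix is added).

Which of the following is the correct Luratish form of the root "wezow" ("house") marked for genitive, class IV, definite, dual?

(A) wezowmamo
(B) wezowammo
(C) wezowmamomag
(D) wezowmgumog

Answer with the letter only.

A

Attach noun class class IV -m → wezowm.
Attach case genitive -am → wezowmam.
Attach number dual -o (after consonant 'm') → wezowmamo.
definiteness = definite: zero marking, form stays wezowmamo.
Vowel harmony: no change.
So the correct form is wezowmamo, option (A).
(C) wezowmamomag is wrong: it uses indefinite instead of definite for definiteness.
(D) wezowmgumog is wrong: it uses instrumental instead of genitive for case.
(B) wezowammo is wrong: it has the affixes in the wrong order.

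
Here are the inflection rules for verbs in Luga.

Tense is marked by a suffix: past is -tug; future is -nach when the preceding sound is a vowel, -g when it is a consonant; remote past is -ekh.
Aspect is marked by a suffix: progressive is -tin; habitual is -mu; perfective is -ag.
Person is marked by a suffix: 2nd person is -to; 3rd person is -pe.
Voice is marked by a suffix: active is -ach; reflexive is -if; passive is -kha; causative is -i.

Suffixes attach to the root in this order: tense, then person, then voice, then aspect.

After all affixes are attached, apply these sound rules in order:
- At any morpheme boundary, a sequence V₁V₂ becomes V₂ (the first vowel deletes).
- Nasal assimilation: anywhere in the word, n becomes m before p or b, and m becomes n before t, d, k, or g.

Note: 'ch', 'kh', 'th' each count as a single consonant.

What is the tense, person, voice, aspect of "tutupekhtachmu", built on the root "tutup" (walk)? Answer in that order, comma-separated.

remote past, 2nd person, active, habitual

Segment: tutup-ekh-to-ach-mu.
tense: -ekh → remote past.
person: -to → 2nd person.
voice: -ach → active.
aspect: -mu → habitual.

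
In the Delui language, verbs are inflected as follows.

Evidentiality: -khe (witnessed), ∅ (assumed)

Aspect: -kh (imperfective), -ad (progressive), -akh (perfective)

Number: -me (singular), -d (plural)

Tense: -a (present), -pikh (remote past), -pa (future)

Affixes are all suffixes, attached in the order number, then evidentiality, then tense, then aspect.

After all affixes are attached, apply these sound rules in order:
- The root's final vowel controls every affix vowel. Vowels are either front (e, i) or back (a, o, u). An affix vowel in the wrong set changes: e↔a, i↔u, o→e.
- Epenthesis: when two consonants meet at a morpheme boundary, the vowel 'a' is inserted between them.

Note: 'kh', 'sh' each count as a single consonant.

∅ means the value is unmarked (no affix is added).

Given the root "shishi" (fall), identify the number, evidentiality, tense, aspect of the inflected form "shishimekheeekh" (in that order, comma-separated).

singular, witnessed, present, perfective

Segment: shishi-me-khe-a-akh.
number: -me → singular.
evidentiality: -khe → witnessed.
tense: -a → present.
aspect: -akh → perfective.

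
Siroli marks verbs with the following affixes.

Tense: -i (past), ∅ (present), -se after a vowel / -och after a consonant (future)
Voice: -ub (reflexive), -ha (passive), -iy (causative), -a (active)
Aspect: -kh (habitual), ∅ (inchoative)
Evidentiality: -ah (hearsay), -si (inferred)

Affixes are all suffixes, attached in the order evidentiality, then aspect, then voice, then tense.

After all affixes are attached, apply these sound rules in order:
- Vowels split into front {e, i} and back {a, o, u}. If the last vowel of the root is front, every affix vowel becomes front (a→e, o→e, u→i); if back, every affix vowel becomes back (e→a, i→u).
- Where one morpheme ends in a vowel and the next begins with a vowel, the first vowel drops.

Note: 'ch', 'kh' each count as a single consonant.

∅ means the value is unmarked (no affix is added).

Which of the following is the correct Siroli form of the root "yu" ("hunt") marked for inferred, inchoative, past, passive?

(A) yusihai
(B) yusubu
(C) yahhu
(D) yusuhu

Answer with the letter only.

Attach evidentiality inferred -si → yusi.
aspect = inchoative: zero marking, form stays yusi.
Attach voice passive -ha → yusiha.
Attach tense past -i → yusihai.
Apply vowel harmony: yusihai → yusuhau.
Apply vowel deletion: yusuhau → yusuhu.
So the correct form is yusuhu, option (D).
(C) yahhu is wrong: it uses hearsay instead of inferred for evidentiality.
(A) yusihai is wrong: it fails to apply the sound rule(s).
(B) yusubu is wrong: it uses reflexive instead of passive for voice.

D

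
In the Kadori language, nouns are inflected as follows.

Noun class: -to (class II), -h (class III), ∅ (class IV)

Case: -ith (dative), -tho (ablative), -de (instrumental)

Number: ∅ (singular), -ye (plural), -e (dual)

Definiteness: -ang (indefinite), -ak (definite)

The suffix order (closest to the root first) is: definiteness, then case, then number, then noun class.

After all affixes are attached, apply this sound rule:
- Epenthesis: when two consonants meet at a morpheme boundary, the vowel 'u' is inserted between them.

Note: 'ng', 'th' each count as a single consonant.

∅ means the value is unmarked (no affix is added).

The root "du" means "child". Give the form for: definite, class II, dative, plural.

duakithuyeto

Attach definiteness definite -ak → duak.
Attach case dative -ith → duakith.
Attach number plural -ye → duakithye.
Attach noun class class II -to → duakithyeto.
Apply epenthesis: duakithyeto → duakithuyeto.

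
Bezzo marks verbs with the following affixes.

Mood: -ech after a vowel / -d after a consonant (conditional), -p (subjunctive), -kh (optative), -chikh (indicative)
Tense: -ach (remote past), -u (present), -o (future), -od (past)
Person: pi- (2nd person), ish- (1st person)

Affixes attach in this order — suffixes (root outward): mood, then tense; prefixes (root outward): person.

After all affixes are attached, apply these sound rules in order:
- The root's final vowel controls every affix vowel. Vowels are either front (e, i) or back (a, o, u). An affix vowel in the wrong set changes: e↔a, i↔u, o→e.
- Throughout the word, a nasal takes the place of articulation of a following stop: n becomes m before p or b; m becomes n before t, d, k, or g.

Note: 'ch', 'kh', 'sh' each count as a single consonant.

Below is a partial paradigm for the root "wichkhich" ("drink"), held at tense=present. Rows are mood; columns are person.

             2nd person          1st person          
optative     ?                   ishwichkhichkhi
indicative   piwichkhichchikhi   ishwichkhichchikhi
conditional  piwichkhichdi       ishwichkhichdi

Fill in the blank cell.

piwichkhichkhi

Attach person 2nd person pi- → piwichkhich.
Attach mood optative -kh → piwichkhichkh.
Attach tense present -u → piwichkhichkhu.
Apply vowel harmony: piwichkhichkhu → piwichkhichkhi.
Nasal assimilation: no change.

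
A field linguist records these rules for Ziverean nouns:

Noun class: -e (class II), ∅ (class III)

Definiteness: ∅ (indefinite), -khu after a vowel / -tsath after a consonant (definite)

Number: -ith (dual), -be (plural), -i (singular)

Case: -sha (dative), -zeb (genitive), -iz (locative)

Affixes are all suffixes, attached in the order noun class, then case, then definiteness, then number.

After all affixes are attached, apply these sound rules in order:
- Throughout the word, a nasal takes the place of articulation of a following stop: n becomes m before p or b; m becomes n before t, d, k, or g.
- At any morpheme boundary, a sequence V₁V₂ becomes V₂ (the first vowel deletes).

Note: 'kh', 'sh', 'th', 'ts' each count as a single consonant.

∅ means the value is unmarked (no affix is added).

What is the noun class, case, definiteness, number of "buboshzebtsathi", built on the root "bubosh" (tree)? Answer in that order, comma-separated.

Segment: bubosh-zeb-tsath-i.
noun class: ∅ → class III.
case: -zeb → genitive.
definiteness: -khu/tsath → definite.
number: -i → singular.

class III, genitive, definite, singular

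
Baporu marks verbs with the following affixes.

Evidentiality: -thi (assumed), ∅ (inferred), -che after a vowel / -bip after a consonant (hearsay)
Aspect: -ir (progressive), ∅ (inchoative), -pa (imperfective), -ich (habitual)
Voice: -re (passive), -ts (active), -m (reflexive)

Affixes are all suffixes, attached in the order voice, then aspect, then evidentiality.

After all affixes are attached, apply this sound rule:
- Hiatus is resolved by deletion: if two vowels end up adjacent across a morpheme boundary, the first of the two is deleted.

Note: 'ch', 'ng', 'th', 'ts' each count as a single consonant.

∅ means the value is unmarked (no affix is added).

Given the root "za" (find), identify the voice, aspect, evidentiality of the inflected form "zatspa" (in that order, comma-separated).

active, imperfective, inferred

Segment: za-ts-pa.
voice: -ts → active.
aspect: -pa → imperfective.
evidentiality: ∅ → inferred.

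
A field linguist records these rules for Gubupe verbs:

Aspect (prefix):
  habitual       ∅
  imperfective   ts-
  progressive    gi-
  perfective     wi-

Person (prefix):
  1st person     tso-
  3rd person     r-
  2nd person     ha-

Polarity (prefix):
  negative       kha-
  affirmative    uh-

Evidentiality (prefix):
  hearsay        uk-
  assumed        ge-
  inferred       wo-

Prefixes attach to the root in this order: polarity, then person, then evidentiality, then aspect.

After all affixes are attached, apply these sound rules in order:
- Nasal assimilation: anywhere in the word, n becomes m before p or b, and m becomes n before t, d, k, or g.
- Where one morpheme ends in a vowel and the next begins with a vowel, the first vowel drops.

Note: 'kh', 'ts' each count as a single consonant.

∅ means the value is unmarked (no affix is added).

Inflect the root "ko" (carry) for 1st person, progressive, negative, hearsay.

Attach polarity negative kha- → khako.
Attach person 1st person tso- → tsokhako.
Attach evidentiality hearsay uk- → uktsokhako.
Attach aspect progressive gi- → giuktsokhako.
Nasal assimilation: no change.
Apply vowel deletion: giuktsokhako → guktsokhako.

guktsokhako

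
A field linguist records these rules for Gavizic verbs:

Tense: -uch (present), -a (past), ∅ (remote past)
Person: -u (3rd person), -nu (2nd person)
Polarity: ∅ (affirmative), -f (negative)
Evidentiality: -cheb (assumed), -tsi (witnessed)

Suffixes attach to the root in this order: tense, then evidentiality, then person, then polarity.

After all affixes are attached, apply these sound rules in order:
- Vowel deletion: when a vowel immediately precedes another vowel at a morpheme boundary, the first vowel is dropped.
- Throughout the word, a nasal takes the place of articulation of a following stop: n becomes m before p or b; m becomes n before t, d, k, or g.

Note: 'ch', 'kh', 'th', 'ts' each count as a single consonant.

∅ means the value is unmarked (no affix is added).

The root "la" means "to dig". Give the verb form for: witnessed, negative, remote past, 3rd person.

tense = remote past: zero marking, form stays la.
Attach evidentiality witnessed -tsi → latsi.
Attach person 3rd person -u → latsiu.
Attach polarity negative -f → latsiuf.
Apply vowel deletion: latsiuf → latsuf.
Nasal assimilation: no change.

latsuf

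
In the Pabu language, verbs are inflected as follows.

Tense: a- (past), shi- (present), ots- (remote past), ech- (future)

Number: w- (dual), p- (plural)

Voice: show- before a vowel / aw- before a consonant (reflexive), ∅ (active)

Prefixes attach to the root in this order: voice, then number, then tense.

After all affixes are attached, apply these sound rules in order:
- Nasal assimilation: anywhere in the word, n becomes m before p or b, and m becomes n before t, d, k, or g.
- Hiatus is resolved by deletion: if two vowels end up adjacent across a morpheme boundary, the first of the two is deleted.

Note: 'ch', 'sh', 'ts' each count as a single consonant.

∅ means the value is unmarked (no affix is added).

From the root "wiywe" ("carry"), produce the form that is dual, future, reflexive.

Attach voice reflexive aw- (before consonant 'w') → awwiywe.
Attach number dual w- → wawwiywe.
Attach tense future ech- → echwawwiywe.
Nasal assimilation: no change.
Vowel deletion: no change.

echwawwiywe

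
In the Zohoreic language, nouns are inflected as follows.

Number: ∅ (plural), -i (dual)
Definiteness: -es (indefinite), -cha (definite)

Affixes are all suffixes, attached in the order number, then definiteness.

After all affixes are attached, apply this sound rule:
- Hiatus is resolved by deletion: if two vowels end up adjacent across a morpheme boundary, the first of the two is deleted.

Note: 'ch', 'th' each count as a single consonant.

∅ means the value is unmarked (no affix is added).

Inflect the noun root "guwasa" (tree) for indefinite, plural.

number = plural: zero marking, form stays guwasa.
Attach definiteness indefinite -es → guwasaes.
Apply vowel deletion: guwasaes → guwases.

guwases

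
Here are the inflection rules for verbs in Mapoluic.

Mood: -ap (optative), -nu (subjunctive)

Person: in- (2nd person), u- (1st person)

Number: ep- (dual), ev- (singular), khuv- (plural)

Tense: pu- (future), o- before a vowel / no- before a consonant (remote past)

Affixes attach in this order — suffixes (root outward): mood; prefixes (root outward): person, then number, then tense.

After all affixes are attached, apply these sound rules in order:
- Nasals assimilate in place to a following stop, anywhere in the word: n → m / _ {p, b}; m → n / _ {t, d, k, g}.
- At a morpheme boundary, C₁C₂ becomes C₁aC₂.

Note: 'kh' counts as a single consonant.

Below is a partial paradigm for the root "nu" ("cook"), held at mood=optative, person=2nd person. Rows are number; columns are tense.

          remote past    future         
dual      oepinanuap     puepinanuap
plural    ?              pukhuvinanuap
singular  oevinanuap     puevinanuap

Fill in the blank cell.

Attach mood optative -ap → nuap.
Attach person 2nd person in- → innuap.
Attach number plural khuv- → khuvinnuap.
Attach tense remote past no- (before consonant 'kh') → nokhuvinnuap.
Nasal assimilation: no change.
Apply epenthesis: nokhuvinnuap → nokhuvinanuap.

nokhuvinanuap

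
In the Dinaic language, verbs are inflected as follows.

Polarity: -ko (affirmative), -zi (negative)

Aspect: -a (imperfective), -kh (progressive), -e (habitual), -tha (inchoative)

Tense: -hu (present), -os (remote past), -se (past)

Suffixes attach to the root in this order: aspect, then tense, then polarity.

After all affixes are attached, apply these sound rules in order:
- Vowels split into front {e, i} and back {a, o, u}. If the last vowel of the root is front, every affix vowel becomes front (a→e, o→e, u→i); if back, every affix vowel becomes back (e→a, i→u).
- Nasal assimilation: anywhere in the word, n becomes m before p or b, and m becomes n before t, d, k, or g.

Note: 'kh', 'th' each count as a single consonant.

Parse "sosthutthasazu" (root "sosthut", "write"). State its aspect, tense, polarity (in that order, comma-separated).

Segment: sosthut-tha-se-zi.
aspect: -tha → inchoative.
tense: -se → past.
polarity: -zi → negative.

inchoative, past, negative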